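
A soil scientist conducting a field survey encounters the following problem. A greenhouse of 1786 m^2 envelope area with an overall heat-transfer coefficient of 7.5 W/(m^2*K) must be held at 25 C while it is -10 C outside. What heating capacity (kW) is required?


dT = 25 - (-10) = 35 K
Q = U * A * dT
  = 7.5 * 1786 * 35
  = 468825 W = 468.83 kW


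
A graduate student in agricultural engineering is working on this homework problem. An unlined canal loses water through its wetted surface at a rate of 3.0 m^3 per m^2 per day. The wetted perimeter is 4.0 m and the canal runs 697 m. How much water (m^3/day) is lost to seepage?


S = C * P * L
  = 3.0 * 4.0 * 697
  = 8364 m^3/day


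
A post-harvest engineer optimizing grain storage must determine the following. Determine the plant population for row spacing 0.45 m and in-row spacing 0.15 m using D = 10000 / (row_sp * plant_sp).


D = 10000 / (row_sp * plant_sp)
  = 10000 / (0.45 * 0.15)
  = 10000 / 0.0675
  = 148148.15 plants/ha


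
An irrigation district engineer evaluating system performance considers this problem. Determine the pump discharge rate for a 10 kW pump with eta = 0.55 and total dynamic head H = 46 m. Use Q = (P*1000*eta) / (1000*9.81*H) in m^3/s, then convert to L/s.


Q = (P * 1000 * eta) / (rho * g * H)
  = (10 * 1000 * 0.55) / (1000 * 9.81 * 46)
  = 5500 / 451260
  = 0.01219 m^3/s = 12.19 L/s


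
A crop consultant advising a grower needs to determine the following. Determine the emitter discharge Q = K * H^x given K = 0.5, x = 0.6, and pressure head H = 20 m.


Q = K * H^x
  = 0.5 * 20^0.6
  = 0.5 * 6.0342
  = 3.02 L/h


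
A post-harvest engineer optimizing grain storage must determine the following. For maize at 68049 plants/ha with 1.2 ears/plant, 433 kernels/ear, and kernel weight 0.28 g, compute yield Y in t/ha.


Y = density * ears * kernels * kw
  = 68049 * 1.2 * 433 * 0.28 g/ha
  = 9900312.91 g/ha
  = 9900.31 kg/ha = 9.90 t/ha


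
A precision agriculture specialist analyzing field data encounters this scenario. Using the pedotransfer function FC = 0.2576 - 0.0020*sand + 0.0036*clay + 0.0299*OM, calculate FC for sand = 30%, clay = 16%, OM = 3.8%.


FC = 0.2576 - 0.0020*30 + 0.0036*16 + 0.0299*3.8
   = 0.2576 - 0.0600 + 0.0576 + 0.1136
   = 0.3688


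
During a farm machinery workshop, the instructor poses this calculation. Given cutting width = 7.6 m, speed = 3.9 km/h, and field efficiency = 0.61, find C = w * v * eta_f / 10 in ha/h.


C = w * v * eta_f / 10
  = 7.6 * 3.9 * 0.61 / 10
  = 18.08 / 10
  = 1.81 ha/h


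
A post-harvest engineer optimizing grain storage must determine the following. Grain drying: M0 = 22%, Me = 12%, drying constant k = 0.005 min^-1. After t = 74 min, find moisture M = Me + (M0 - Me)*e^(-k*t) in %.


M = Me + (M0 - Me) * e^(-k*t)
  = 12 + (22 - 12) * e^(-0.005*74)
  = 12 + 10 * e^(-0.370)
  = 12 + 10 * 0.69073
  = 12 + 6.9073
  = 18.91%


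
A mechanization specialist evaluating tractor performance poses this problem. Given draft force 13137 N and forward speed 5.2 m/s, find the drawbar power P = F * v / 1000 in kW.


P = F * v / 1000
  = 13137 * 5.2 / 1000
  = 68312.40 / 1000
  = 68.31 kW


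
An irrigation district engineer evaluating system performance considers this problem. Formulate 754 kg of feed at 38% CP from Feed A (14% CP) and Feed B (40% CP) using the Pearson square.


parts_A = CP_b - target = 40 - 38 = 2
parts_B = target - CP_a = 38 - 14 = 24
total_parts = 2 + 24 = 26
Feed A = 754 * 2 / 26 = 58 kg
Feed B = 754 * 24 / 26 = 696 kg

58 kg


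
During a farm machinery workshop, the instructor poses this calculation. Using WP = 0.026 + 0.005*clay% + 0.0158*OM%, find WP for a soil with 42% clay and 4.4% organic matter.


WP = 0.026 + 0.005*42 + 0.0158*4.4
   = 0.026 + 0.2100 + 0.0695
   = 0.3055


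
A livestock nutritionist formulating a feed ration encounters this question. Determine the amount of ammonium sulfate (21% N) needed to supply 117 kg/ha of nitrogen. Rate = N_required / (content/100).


Rate = N_required / (N_content / 100)
     = 117 / (21 / 100)
     = 117 / 0.21
     = 557.14 kg/ha


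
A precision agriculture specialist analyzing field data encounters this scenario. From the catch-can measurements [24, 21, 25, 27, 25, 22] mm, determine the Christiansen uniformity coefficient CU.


xbar = 144 / 6 = 24
sum|xi - xbar| = 10
CU = 100 * (1 - 10 / (6 * 24))
   = 100 * (1 - 0.0694)
   = 93.06%


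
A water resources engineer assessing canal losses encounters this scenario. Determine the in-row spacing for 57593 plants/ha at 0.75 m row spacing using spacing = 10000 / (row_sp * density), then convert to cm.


spacing = 10000 / (row_sp * density)
        = 10000 / (0.75 * 57593)
        = 10000 / 43194.75
        = 0.23151 m = 23.15 cm


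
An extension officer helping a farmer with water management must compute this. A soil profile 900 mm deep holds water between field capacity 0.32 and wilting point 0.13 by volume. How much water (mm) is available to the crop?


AW = (FC - WP) * D
   = (0.32 - 0.13) * 900
   = 0.19 * 900
   = 171 mm


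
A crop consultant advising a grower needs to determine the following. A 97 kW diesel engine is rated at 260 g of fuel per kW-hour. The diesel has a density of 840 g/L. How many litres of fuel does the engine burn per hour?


FC = P * BSFC / rho_fuel
   = 97 * 260 / 840
   = 25220 / 840
   = 30.02 L/h


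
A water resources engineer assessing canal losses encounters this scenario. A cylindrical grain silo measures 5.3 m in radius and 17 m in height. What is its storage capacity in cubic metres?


V = pi * r^2 * h
  = pi * 5.3^2 * 17
  = pi * 28.09 * 17
  = 1500.20 m^3


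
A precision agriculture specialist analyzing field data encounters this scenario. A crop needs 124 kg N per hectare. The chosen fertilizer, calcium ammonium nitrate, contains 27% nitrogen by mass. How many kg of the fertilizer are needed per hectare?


Rate = N_required / (N_content / 100)
     = 124 / (27 / 100)
     = 124 / 0.27
     = 459.26 kg/ha


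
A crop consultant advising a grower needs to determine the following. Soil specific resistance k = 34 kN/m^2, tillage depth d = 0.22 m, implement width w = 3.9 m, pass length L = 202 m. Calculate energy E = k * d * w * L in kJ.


E = k * d * w * L
  = 34 * 0.22 * 3.9 * 202
  = 5892.74 kJ


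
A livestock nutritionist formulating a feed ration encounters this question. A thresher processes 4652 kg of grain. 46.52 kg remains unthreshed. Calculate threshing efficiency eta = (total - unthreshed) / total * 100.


eta = (total - unthreshed) / total * 100
    = (4652 - 46.52) / 4652 * 100
    = 4605.48 / 4652 * 100
    = 99%


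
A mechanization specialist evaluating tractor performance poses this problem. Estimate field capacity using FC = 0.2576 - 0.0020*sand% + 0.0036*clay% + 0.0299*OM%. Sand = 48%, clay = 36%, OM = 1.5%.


FC = 0.2576 - 0.0020*48 + 0.0036*36 + 0.0299*1.5
   = 0.2576 - 0.0960 + 0.1296 + 0.0449
   = 0.3361


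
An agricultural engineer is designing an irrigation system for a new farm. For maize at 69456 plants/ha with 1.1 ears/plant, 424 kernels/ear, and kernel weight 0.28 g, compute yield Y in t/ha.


Y = density * ears * kernels * kw
  = 69456 * 1.1 * 424 * 0.28 g/ha
  = 9070397.95 g/ha
  = 9070.40 kg/ha = 9.07 t/ha


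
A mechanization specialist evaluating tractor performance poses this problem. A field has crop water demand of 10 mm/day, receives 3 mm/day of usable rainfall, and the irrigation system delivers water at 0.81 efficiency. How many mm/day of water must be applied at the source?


IWR = (ETc - Pe) / Ea
    = (10 - 3) / 0.81
    = 7 / 0.81
    = 8.64 mm/day


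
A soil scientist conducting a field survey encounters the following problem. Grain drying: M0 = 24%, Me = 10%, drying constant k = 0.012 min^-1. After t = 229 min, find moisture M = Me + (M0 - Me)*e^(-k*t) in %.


M = Me + (M0 - Me) * e^(-k*t)
  = 10 + (24 - 10) * e^(-0.012*229)
  = 10 + 14 * e^(-2.748)
  = 10 + 14 * 0.06406
  = 10 + 0.8968
  = 10.90%


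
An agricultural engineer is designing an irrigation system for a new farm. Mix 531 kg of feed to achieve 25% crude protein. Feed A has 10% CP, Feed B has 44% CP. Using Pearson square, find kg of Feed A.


parts_A = CP_b - target = 44 - 25 = 19
parts_B = target - CP_a = 25 - 10 = 15
total_parts = 19 + 15 = 34
Feed A = 531 * 19 / 34 = 296.74 kg
Feed B = 531 * 15 / 34 = 234.26 kg

296.74 kg


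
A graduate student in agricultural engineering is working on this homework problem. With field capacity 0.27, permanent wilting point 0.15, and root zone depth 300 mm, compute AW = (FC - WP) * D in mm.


AW = (FC - WP) * D
   = (0.27 - 0.15) * 300
   = 0.12 * 300
   = 36 mm


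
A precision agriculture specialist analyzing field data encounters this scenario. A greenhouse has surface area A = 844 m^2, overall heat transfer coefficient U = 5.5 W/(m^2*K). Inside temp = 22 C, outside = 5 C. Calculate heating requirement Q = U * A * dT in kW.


dT = 22 - (5) = 17 K
Q = U * A * dT
  = 5.5 * 844 * 17
  = 78914 W = 78.91 kW


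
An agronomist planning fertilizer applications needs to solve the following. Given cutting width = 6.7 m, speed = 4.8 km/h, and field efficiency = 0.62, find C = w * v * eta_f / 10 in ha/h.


C = w * v * eta_f / 10
  = 6.7 * 4.8 * 0.62 / 10
  = 19.94 / 10
  = 1.99 ha/h


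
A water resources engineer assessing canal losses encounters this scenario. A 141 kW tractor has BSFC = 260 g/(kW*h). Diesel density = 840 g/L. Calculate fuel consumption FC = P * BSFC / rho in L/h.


FC = P * BSFC / rho_fuel
   = 141 * 260 / 840
   = 36660 / 840
   = 43.64 L/h


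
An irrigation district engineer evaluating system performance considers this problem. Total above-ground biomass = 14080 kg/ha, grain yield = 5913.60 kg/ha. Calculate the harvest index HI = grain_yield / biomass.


HI = grain_yield / biomass
   = 5913.60 / 14080
   = 0.42


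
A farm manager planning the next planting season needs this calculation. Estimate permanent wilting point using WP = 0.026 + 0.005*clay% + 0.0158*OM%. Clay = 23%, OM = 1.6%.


WP = 0.026 + 0.005*23 + 0.0158*1.6
   = 0.026 + 0.1150 + 0.0253
   = 0.1663


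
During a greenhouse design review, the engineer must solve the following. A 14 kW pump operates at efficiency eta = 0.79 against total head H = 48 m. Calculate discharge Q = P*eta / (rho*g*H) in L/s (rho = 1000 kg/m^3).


Q = (P * 1000 * eta) / (rho * g * H)
  = (14 * 1000 * 0.79) / (1000 * 9.81 * 48)
  = 11060 / 470880
  = 0.02349 m^3/s = 23.49 L/s


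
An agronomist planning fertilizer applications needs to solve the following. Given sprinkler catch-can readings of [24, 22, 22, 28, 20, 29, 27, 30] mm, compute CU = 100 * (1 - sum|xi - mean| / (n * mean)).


xbar = 202 / 8 = 25.250
sum|xi - xbar| = 26
CU = 100 * (1 - 26 / (8 * 25.250))
   = 100 * (1 - 0.1287)
   = 87.13%


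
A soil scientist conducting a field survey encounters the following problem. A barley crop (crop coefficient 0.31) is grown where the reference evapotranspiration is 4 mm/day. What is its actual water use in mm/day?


ETc = Kc * ET0
    = 0.31 * 4
    = 1.24 mm/day


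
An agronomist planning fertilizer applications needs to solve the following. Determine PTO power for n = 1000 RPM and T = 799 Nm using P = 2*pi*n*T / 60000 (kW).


P = 2*pi*n*T / 60000
  = 2*pi * 1000 * 799 / 60000
  = 5020265.06 / 60000
  = 83.67 kW


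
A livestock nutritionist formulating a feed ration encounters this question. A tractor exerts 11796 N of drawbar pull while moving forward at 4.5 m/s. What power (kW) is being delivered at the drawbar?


P = F * v / 1000
  = 11796 * 4.5 / 1000
  = 53082 / 1000
  = 53.08 kW


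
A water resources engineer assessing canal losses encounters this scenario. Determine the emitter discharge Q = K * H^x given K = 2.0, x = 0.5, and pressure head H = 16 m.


Q = K * H^x
  = 2.0 * 16^0.5
  = 2.0 * 4
  = 8 L/h


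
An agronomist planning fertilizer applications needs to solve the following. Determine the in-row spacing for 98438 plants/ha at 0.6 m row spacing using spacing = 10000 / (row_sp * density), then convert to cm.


spacing = 10000 / (row_sp * density)
        = 10000 / (0.6 * 98438)
        = 10000 / 59062.80
        = 0.16931 m = 16.93 cm


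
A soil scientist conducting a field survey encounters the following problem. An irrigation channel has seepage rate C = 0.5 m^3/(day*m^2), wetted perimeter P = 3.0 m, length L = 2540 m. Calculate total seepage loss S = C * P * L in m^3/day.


S = C * P * L
  = 0.5 * 3.0 * 2540
  = 3810 m^3/day


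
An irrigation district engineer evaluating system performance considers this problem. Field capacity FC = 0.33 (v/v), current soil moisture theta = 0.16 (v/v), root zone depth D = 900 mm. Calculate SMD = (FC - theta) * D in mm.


SMD = (FC - theta) * D
    = (0.33 - 0.16) * 900
    = 0.170 * 900
    = 153 mm


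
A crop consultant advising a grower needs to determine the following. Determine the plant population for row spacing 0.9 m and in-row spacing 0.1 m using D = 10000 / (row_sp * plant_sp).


D = 10000 / (row_sp * plant_sp)
  = 10000 / (0.9 * 0.1)
  = 10000 / 0.0900
  = 111111.11 plants/ha


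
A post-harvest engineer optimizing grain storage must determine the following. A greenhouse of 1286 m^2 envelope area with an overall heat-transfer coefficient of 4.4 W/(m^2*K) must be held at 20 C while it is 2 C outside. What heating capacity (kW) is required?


dT = 20 - (2) = 18 K
Q = U * A * dT
  = 4.4 * 1286 * 18
  = 101851.20 W = 101.85 kW


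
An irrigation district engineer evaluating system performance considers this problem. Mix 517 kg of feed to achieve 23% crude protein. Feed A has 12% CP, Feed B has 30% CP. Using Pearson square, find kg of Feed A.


parts_A = CP_b - target = 30 - 23 = 7
parts_B = target - CP_a = 23 - 12 = 11
total_parts = 7 + 11 = 18
Feed A = 517 * 7 / 18 = 201.06 kg
Feed B = 517 * 11 / 18 = 315.94 kg

201.06 kg


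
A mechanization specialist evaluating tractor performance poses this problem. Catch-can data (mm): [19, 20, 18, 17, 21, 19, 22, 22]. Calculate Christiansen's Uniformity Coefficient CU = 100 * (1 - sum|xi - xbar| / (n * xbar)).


xbar = 158 / 8 = 19.750
sum|xi - xbar| = 12
CU = 100 * (1 - 12 / (8 * 19.750))
   = 100 * (1 - 0.0759)
   = 92.41%


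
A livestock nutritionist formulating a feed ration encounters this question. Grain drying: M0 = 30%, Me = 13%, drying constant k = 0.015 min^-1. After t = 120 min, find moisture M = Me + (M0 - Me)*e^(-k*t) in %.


M = Me + (M0 - Me) * e^(-k*t)
  = 13 + (30 - 13) * e^(-0.015*120)
  = 13 + 17 * e^(-1.800)
  = 13 + 17 * 0.16530
  = 13 + 2.8101
  = 15.81%


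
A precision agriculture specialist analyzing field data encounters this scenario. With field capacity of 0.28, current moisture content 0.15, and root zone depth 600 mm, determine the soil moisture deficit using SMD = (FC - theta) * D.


SMD = (FC - theta) * D
    = (0.28 - 0.15) * 600
    = 0.130 * 600
    = 78 mm


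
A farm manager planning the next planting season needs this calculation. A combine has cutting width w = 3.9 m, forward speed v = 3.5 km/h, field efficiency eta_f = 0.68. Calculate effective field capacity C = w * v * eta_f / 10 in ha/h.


C = w * v * eta_f / 10
  = 3.9 * 3.5 * 0.68 / 10
  = 9.28 / 10
  = 0.93 ha/h


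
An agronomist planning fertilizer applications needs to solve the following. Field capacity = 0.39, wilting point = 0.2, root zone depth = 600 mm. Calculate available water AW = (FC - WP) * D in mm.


AW = (FC - WP) * D
   = (0.39 - 0.2) * 600
   = 0.19 * 600
   = 114 mm


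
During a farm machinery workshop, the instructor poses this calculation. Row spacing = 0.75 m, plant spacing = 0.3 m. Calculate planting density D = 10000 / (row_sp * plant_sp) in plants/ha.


D = 10000 / (row_sp * plant_sp)
  = 10000 / (0.75 * 0.3)
  = 10000 / 0.2250
  = 44444.44 plants/ha


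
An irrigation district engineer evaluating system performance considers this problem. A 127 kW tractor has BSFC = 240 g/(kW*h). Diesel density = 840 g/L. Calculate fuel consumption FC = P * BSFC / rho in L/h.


FC = P * BSFC / rho_fuel
   = 127 * 240 / 840
   = 30480 / 840
   = 36.29 L/h


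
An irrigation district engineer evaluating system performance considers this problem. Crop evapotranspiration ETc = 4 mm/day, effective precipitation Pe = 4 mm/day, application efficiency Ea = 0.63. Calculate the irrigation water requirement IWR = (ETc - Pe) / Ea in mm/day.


IWR = (ETc - Pe) / Ea
    = (4 - 4) / 0.63
    = 0 / 0.63
    = 0 mm/day


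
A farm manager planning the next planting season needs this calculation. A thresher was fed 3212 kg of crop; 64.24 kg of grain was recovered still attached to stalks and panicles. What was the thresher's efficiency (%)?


eta = (total - unthreshed) / total * 100
    = (3212 - 64.24) / 3212 * 100
    = 3147.76 / 3212 * 100
    = 98%


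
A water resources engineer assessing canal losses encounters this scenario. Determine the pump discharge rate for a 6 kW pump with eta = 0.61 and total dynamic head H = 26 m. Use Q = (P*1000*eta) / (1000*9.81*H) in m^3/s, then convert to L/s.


Q = (P * 1000 * eta) / (rho * g * H)
  = (6 * 1000 * 0.61) / (1000 * 9.81 * 26)
  = 3660 / 255060
  = 0.01435 m^3/s = 14.35 L/s


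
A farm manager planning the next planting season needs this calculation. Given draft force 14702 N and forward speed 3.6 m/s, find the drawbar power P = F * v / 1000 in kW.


P = F * v / 1000
  = 14702 * 3.6 / 1000
  = 52927.20 / 1000
  = 52.93 kW


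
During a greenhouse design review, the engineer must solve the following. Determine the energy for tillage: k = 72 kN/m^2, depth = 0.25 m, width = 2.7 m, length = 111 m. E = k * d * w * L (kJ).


E = k * d * w * L
  = 72 * 0.25 * 2.7 * 111
  = 5394.60 kJ


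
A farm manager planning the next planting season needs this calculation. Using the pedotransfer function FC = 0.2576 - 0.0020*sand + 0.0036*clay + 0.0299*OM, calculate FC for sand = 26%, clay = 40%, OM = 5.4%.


FC = 0.2576 - 0.0020*26 + 0.0036*40 + 0.0299*5.4
   = 0.2576 - 0.0520 + 0.1440 + 0.1615
   = 0.5111


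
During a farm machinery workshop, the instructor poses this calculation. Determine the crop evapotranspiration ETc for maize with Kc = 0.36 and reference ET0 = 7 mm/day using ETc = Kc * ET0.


ETc = Kc * ET0
    = 0.36 * 7
    = 2.52 mm/day


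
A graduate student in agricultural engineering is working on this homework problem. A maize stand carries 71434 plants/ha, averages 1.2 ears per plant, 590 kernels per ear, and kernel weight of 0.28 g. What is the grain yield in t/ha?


Y = density * ears * kernels * kw
  = 71434 * 1.2 * 590 * 0.28 g/ha
  = 14161076.16 g/ha
  = 14161.08 kg/ha = 14.16 t/ha


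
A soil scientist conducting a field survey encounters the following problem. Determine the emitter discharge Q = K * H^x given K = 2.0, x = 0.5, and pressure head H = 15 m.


Q = K * H^x
  = 2.0 * 15^0.5
  = 2.0 * 3.8730
  = 7.75 L/h


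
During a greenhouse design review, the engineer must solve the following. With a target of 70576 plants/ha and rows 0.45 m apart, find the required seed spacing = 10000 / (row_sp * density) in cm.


spacing = 10000 / (row_sp * density)
        = 10000 / (0.45 * 70576)
        = 10000 / 31759.20
        = 0.31487 m = 31.49 cm


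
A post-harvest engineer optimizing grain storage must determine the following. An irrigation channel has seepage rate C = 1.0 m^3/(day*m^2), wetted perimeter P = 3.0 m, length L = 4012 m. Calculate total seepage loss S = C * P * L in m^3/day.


S = C * P * L
  = 1.0 * 3.0 * 4012
  = 12036 m^3/day


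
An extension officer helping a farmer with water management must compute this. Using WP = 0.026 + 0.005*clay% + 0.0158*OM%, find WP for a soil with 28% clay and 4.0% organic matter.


WP = 0.026 + 0.005*28 + 0.0158*4.0
   = 0.026 + 0.1400 + 0.0632
   = 0.2292


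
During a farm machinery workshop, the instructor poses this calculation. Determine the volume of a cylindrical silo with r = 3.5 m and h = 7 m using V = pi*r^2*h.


V = pi * r^2 * h
  = pi * 3.5^2 * 7
  = pi * 12.25 * 7
  = 269.39 m^3


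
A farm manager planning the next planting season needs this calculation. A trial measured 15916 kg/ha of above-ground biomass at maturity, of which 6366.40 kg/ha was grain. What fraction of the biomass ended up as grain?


HI = grain_yield / biomass
   = 6366.40 / 15916
   = 0.40


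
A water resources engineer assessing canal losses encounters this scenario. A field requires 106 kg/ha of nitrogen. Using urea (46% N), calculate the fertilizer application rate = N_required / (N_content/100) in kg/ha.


Rate = N_required / (N_content / 100)
     = 106 / (46 / 100)
     = 106 / 0.46
     = 230.43 kg/ha


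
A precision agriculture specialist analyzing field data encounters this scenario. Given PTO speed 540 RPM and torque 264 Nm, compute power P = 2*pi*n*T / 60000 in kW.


P = 2*pi*n*T / 60000
  = 2*pi * 540 * 264 / 60000
  = 895730.90 / 60000
  = 14.93 kW


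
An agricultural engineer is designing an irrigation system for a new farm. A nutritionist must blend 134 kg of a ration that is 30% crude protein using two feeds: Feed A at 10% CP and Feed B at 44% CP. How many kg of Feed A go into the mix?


parts_A = CP_b - target = 44 - 30 = 14
parts_B = target - CP_a = 30 - 10 = 20
total_parts = 14 + 20 = 34
Feed A = 134 * 14 / 34 = 55.18 kg
Feed B = 134 * 20 / 34 = 78.82 kg

55.18 kg


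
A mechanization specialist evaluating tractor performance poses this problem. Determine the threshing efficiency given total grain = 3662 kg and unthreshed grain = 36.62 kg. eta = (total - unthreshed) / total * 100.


eta = (total - unthreshed) / total * 100
    = (3662 - 36.62) / 3662 * 100
    = 3625.38 / 3662 * 100
    = 99%


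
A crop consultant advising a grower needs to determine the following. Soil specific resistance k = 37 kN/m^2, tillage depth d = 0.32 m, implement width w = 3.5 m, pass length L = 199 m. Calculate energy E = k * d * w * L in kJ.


E = k * d * w * L
  = 37 * 0.32 * 3.5 * 199
  = 8246.56 kJ


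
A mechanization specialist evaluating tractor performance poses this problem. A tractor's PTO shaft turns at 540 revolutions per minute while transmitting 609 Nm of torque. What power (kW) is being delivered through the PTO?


P = 2*pi*n*T / 60000
  = 2*pi * 540 * 609 / 60000
  = 2066288.32 / 60000
  = 34.44 kW


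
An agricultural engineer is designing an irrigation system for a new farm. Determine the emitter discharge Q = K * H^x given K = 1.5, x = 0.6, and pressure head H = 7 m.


Q = K * H^x
  = 1.5 * 7^0.6
  = 1.5 * 3.2141
  = 4.82 L/h


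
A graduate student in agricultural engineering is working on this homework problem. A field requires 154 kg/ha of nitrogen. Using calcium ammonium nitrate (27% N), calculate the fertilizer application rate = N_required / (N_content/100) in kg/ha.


Rate = N_required / (N_content / 100)
     = 154 / (27 / 100)
     = 154 / 0.27
     = 570.37 kg/ha


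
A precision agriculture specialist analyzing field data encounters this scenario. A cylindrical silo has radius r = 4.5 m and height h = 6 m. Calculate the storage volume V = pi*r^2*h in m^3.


V = pi * r^2 * h
  = pi * 4.5^2 * 6
  = pi * 20.25 * 6
  = 381.70 m^3


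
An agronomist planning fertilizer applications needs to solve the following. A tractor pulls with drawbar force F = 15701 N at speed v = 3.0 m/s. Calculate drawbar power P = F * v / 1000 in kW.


P = F * v / 1000
  = 15701 * 3.0 / 1000
  = 47103 / 1000
  = 47.10 kW


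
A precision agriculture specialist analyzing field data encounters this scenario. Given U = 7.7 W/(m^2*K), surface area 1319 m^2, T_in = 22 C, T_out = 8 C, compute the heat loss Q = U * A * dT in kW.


dT = 22 - (8) = 14 K
Q = U * A * dT
  = 7.7 * 1319 * 14
  = 142188.20 W = 142.19 kW


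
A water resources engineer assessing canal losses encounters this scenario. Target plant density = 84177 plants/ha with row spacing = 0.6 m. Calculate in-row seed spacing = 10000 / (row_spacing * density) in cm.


spacing = 10000 / (row_sp * density)
        = 10000 / (0.6 * 84177)
        = 10000 / 50506.20
        = 0.19800 m = 19.80 cm


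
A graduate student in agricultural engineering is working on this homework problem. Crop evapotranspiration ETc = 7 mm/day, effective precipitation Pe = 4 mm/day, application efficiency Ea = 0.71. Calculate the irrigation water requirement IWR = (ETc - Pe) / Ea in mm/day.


IWR = (ETc - Pe) / Ea
    = (7 - 4) / 0.71
    = 3 / 0.71
    = 4.23 mm/day


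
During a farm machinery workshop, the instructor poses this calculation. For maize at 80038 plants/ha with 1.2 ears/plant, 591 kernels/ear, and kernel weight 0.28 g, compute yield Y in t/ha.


Y = density * ears * kernels * kw
  = 80038 * 1.2 * 591 * 0.28 g/ha
  = 15893625.89 g/ha
  = 15893.63 kg/ha = 15.89 t/ha


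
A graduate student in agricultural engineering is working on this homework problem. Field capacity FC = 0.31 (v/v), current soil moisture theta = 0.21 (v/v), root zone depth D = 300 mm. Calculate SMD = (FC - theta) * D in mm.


SMD = (FC - theta) * D
    = (0.31 - 0.21) * 300
    = 0.100 * 300
    = 30 mm


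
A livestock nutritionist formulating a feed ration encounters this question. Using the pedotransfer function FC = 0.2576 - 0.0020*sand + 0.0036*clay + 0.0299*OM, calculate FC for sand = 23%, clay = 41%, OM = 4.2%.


FC = 0.2576 - 0.0020*23 + 0.0036*41 + 0.0299*4.2
   = 0.2576 - 0.0460 + 0.1476 + 0.1256
   = 0.4848


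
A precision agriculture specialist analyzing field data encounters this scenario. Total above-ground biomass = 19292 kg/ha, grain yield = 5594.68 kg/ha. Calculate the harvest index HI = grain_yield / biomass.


HI = grain_yield / biomass
   = 5594.68 / 19292
   = 0.29


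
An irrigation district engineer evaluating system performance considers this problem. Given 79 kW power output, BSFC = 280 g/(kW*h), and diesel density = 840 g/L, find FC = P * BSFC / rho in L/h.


FC = P * BSFC / rho_fuel
   = 79 * 280 / 840
   = 22120 / 840
   = 26.33 L/h


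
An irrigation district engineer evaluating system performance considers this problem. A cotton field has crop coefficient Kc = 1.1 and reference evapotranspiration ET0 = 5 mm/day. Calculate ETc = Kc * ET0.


ETc = Kc * ET0
    = 1.1 * 5
    = 5.50 mm/day


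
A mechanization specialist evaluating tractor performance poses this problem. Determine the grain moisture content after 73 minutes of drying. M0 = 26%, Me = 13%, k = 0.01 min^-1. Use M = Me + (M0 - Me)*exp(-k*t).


M = Me + (M0 - Me) * e^(-k*t)
  = 13 + (26 - 13) * e^(-0.01*73)
  = 13 + 13 * e^(-0.730)
  = 13 + 13 * 0.48191
  = 13 + 6.2648
  = 19.26%


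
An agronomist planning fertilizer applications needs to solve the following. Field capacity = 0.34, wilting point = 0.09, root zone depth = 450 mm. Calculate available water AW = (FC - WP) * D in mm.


AW = (FC - WP) * D
   = (0.34 - 0.09) * 450
   = 0.25 * 450
   = 112.50 mm


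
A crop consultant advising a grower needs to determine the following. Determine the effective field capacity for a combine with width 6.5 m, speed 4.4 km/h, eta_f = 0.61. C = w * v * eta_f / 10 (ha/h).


C = w * v * eta_f / 10
  = 6.5 * 4.4 * 0.61 / 10
  = 17.45 / 10
  = 1.74 ha/h


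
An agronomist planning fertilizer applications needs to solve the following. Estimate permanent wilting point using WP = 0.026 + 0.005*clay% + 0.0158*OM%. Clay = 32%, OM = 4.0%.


WP = 0.026 + 0.005*32 + 0.0158*4.0
   = 0.026 + 0.1600 + 0.0632
   = 0.2492


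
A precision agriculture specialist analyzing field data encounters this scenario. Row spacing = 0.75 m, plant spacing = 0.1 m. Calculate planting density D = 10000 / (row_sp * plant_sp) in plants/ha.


D = 10000 / (row_sp * plant_sp)
  = 10000 / (0.75 * 0.1)
  = 10000 / 0.0750
  = 133333.33 plants/ha


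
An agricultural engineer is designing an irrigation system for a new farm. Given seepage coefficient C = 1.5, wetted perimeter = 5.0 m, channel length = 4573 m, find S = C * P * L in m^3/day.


S = C * P * L
  = 1.5 * 5.0 * 4573
  = 34297.50 m^3/day


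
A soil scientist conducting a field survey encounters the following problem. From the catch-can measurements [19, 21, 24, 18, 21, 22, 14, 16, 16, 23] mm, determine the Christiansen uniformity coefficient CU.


xbar = 194 / 10 = 19.400
sum|xi - xbar| = 28
CU = 100 * (1 - 28 / (10 * 19.400))
   = 100 * (1 - 0.1443)
   = 85.57%


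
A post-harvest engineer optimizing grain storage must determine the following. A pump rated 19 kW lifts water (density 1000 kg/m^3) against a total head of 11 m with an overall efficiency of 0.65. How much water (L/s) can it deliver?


Q = (P * 1000 * eta) / (rho * g * H)
  = (19 * 1000 * 0.65) / (1000 * 9.81 * 11)
  = 12350 / 107910
  = 0.11445 m^3/s = 114.45 L/s


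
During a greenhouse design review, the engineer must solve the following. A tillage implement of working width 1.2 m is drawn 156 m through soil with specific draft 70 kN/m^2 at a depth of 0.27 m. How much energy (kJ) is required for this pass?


E = k * d * w * L
  = 70 * 0.27 * 1.2 * 156
  = 3538.08 kJ


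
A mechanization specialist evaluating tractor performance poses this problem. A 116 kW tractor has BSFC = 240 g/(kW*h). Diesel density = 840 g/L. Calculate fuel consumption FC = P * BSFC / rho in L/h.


FC = P * BSFC / rho_fuel
   = 116 * 240 / 840
   = 27840 / 840
   = 33.14 L/h


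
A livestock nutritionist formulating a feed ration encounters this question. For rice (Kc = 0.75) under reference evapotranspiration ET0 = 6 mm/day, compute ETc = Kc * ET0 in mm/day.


ETc = Kc * ET0
    = 0.75 * 6
    = 4.50 mm/day


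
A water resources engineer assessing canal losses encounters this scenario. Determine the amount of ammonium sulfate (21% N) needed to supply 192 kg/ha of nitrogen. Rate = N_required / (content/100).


Rate = N_required / (N_content / 100)
     = 192 / (21 / 100)
     = 192 / 0.21
     = 914.29 kg/ha


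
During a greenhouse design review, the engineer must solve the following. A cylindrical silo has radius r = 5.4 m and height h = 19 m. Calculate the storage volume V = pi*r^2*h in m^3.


V = pi * r^2 * h
  = pi * 5.4^2 * 19
  = pi * 29.16 * 19
  = 1740.57 m^3


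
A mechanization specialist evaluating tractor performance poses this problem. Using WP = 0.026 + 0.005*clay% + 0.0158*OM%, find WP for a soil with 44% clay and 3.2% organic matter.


WP = 0.026 + 0.005*44 + 0.0158*3.2
   = 0.026 + 0.2200 + 0.0506
   = 0.2966


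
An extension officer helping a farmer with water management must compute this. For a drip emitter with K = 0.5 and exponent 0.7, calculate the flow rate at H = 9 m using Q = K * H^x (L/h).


Q = K * H^x
  = 0.5 * 9^0.7
  = 0.5 * 4.6555
  = 2.33 L/h


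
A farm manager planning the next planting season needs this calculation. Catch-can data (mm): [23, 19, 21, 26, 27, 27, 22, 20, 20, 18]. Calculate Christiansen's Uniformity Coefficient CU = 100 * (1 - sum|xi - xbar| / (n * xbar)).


xbar = 223 / 10 = 22.300
sum|xi - xbar| = 27.600
CU = 100 * (1 - 27.600 / (10 * 22.300))
   = 100 * (1 - 0.1238)
   = 87.62%


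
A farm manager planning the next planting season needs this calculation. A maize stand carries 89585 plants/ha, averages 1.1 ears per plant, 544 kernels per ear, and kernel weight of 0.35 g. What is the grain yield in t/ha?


Y = density * ears * kernels * kw
  = 89585 * 1.1 * 544 * 0.35 g/ha
  = 18762682.40 g/ha
  = 18762.68 kg/ha = 18.76 t/ha


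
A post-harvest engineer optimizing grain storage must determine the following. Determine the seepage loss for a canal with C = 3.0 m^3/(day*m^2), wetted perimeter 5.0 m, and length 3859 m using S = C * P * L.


S = C * P * L
  = 3.0 * 5.0 * 3859
  = 57885 m^3/day


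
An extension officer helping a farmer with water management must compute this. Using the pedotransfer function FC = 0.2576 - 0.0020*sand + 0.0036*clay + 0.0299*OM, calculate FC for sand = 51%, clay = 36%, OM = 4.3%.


FC = 0.2576 - 0.0020*51 + 0.0036*36 + 0.0299*4.3
   = 0.2576 - 0.1020 + 0.1296 + 0.1286
   = 0.4138


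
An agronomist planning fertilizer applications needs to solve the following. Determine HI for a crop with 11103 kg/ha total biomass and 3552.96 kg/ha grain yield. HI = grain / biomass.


HI = grain_yield / biomass
   = 3552.96 / 11103
   = 0.32


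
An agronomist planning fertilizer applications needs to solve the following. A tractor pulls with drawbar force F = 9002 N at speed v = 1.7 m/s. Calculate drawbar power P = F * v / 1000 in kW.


P = F * v / 1000
  = 9002 * 1.7 / 1000
  = 15303.40 / 1000
  = 15.30 kW


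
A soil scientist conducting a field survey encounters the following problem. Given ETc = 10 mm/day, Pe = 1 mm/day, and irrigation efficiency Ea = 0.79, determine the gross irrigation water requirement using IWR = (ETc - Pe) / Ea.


IWR = (ETc - Pe) / Ea
    = (10 - 1) / 0.79
    = 9 / 0.79
    = 11.39 mm/day


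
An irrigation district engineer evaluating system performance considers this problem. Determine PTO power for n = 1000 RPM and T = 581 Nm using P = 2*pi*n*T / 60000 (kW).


P = 2*pi*n*T / 60000
  = 2*pi * 1000 * 581 / 60000
  = 3650530.66 / 60000
  = 60.84 kW


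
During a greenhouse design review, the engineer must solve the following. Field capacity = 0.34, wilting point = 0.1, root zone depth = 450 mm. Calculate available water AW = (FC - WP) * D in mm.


AW = (FC - WP) * D
   = (0.34 - 0.1) * 450
   = 0.24 * 450
   = 108 mm


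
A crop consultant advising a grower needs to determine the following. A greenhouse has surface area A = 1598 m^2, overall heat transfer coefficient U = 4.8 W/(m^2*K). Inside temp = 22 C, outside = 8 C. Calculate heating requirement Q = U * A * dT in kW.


dT = 22 - (8) = 14 K
Q = U * A * dT
  = 4.8 * 1598 * 14
  = 107385.60 W = 107.39 kW


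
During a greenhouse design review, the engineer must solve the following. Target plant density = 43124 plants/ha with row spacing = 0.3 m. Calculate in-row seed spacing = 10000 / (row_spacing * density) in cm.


spacing = 10000 / (row_sp * density)
        = 10000 / (0.3 * 43124)
        = 10000 / 12937.20
        = 0.77296 m = 77.30 cm


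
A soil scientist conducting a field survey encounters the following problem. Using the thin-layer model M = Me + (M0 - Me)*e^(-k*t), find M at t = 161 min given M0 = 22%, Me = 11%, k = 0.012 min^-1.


M = Me + (M0 - Me) * e^(-k*t)
  = 11 + (22 - 11) * e^(-0.012*161)
  = 11 + 11 * e^(-1.932)
  = 11 + 11 * 0.14486
  = 11 + 1.5934
  = 12.59%


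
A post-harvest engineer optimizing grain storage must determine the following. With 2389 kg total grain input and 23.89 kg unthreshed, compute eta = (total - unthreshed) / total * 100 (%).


eta = (total - unthreshed) / total * 100
    = (2389 - 23.89) / 2389 * 100
    = 2365.11 / 2389 * 100
    = 99%


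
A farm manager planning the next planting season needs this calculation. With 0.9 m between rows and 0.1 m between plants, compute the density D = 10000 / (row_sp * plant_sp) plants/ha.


D = 10000 / (row_sp * plant_sp)
  = 10000 / (0.9 * 0.1)
  = 10000 / 0.0900
  = 111111.11 plants/ha


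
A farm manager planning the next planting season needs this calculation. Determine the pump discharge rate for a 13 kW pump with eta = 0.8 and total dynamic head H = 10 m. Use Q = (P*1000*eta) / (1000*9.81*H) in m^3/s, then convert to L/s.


Q = (P * 1000 * eta) / (rho * g * H)
  = (13 * 1000 * 0.8) / (1000 * 9.81 * 10)
  = 10400 / 98100
  = 0.10601 m^3/s = 106.01 L/s


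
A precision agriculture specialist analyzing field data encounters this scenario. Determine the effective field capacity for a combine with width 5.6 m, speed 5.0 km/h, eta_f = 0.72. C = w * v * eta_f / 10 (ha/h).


C = w * v * eta_f / 10
  = 5.6 * 5.0 * 0.72 / 10
  = 20.16 / 10
  = 2.02 ha/h


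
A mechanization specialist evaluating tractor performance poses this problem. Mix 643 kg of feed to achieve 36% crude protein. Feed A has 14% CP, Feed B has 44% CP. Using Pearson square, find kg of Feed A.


parts_A = CP_b - target = 44 - 36 = 8
parts_B = target - CP_a = 36 - 14 = 22
total_parts = 8 + 22 = 30
Feed A = 643 * 8 / 30 = 171.47 kg
Feed B = 643 * 22 / 30 = 471.53 kg

171.47 kg


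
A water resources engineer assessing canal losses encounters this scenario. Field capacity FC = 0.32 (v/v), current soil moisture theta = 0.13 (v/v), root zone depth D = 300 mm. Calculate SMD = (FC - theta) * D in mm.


SMD = (FC - theta) * D
    = (0.32 - 0.13) * 300
    = 0.190 * 300
    = 57 mm


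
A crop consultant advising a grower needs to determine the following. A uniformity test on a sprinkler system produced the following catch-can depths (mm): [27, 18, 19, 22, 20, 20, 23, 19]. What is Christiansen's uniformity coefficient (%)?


xbar = 168 / 8 = 21
sum|xi - xbar| = 18
CU = 100 * (1 - 18 / (8 * 21))
   = 100 * (1 - 0.1071)
   = 89.29%


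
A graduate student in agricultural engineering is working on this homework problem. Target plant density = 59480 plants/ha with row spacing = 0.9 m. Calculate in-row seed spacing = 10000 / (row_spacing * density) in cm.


spacing = 10000 / (row_sp * density)
        = 10000 / (0.9 * 59480)
        = 10000 / 53532
        = 0.18680 m = 18.68 cm


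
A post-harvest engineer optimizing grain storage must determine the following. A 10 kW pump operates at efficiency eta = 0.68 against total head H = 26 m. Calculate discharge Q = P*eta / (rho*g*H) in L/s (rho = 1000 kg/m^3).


Q = (P * 1000 * eta) / (rho * g * H)
  = (10 * 1000 * 0.68) / (1000 * 9.81 * 26)
  = 6800 / 255060
  = 0.02666 m^3/s = 26.66 L/s


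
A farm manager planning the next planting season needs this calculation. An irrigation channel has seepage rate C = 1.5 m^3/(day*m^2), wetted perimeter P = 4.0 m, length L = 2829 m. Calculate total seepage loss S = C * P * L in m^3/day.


S = C * P * L
  = 1.5 * 4.0 * 2829
  = 16974 m^3/day


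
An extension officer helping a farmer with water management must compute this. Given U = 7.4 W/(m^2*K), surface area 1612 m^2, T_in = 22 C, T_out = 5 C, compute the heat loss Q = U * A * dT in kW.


dT = 22 - (5) = 17 K
Q = U * A * dT
  = 7.4 * 1612 * 17
  = 202789.60 W = 202.79 kW


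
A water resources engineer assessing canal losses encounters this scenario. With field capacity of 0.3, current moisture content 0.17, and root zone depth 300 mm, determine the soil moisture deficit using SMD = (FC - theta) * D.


SMD = (FC - theta) * D
    = (0.3 - 0.17) * 300
    = 0.130 * 300
    = 39 mm


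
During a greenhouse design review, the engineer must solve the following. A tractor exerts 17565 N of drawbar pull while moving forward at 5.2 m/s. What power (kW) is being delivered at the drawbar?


P = F * v / 1000
  = 17565 * 5.2 / 1000
  = 91338 / 1000
  = 91.34 kW


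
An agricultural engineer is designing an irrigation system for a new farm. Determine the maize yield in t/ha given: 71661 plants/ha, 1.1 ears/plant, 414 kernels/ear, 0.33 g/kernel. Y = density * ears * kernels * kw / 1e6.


Y = density * ears * kernels * kw
  = 71661 * 1.1 * 414 * 0.33 g/ha
  = 10769358.40 g/ha
  = 10769.36 kg/ha = 10.77 t/ha


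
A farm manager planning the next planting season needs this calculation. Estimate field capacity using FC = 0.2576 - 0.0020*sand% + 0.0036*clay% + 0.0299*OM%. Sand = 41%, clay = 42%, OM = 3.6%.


FC = 0.2576 - 0.0020*41 + 0.0036*42 + 0.0299*3.6
   = 0.2576 - 0.0820 + 0.1512 + 0.1076
   = 0.4344


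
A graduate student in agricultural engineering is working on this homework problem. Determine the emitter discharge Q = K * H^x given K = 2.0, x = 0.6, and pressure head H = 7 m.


Q = K * H^x
  = 2.0 * 7^0.6
  = 2.0 * 3.2141
  = 6.43 L/h


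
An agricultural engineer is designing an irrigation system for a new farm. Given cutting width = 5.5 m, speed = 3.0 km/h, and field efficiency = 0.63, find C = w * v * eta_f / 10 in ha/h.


C = w * v * eta_f / 10
  = 5.5 * 3.0 * 0.63 / 10
  = 10.40 / 10
  = 1.04 ha/h
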